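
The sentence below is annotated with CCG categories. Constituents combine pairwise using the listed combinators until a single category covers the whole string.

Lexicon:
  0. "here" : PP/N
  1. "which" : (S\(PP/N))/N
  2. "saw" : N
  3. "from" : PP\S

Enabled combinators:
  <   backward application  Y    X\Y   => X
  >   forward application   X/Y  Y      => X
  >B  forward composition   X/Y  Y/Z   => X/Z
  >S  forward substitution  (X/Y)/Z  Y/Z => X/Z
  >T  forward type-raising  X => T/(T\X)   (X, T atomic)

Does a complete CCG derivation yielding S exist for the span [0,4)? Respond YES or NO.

NO

PP/N (S\(PP/N))/N N PP\S
CKY chart[0,4] = {N/(N\PP), NP/(NP\PP), PP, PP/(PP\PP), S/(S\PP)}; S ∉ chart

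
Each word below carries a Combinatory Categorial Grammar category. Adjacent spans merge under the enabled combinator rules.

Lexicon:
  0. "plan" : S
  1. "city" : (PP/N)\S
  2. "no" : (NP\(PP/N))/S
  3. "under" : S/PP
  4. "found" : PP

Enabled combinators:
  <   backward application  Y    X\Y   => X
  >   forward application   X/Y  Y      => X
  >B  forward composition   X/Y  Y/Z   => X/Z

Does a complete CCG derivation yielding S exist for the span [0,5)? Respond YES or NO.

NO

S (PP/N)\S (NP\(PP/N))/S S/PP PP
CKY chart[0,5] = {NP}; S ∉ chart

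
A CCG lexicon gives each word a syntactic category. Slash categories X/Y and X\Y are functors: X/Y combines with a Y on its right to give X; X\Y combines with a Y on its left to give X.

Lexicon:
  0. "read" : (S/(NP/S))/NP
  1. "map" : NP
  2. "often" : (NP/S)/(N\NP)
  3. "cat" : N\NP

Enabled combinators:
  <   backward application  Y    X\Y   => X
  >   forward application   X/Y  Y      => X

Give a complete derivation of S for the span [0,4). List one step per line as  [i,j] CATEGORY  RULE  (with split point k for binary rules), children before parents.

[0,4] S   >
  [0,2] S/(NP/S)   >
    [0,1] "read" : (S/(NP/S))/NP
    [1,2] "map" : NP
  [2,4] NP/S   >
    [2,3] "often" : (NP/S)/(N\NP)
    [3,4] "cat" : N\NP

[0,1] (S/(NP/S))/NP  lex  "read"
[1,2] NP  lex  "map"
[0,2] S/(NP/S)  >  k=1
[2,3] (NP/S)/(N\NP)  lex  "often"
[3,4] N\NP  lex  "cat"
[2,4] NP/S  >  k=3
[0,4] S  >  k=2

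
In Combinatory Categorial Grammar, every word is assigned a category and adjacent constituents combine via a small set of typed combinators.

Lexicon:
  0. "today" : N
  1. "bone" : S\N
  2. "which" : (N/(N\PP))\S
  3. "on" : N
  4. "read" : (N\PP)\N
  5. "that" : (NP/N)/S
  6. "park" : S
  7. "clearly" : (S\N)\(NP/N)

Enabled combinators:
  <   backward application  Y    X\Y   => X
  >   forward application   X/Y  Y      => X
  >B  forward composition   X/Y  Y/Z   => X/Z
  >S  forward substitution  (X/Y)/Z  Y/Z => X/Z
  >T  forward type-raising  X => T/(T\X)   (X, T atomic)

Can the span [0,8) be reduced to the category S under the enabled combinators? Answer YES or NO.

[0,8] S   <
  [0,5] N   >
    [0,3] N/(N\PP)   <
      [0,2] S   <
        [0,1] "today" : N
        [1,2] "bone" : S\N
      [2,3] "which" : (N/(N\PP))\S
    [3,5] N\PP   <
      [3,4] "on" : N
      [4,5] "read" : (N\PP)\N
  [5,8] S\N   <
    [5,7] NP/N   >
      [5,6] "that" : (NP/N)/S
      [6,7] "park" : S
    [7,8] "clearly" : (S\N)\(NP/N)

YES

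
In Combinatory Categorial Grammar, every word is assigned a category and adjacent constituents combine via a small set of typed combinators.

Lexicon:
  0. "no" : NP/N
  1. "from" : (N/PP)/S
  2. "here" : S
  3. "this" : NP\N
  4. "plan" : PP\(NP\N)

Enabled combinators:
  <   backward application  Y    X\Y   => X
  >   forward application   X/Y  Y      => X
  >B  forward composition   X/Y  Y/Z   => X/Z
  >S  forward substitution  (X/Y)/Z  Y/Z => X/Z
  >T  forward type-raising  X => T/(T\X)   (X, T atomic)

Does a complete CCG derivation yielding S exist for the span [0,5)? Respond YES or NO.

NO

NP/N (N/PP)/S S NP\N PP\(NP\N)
CKY chart[0,5] = {N/(N\NP), NP, NP/(NP\NP), NP/(N\N), NP/(PP\PP), PP/(PP\NP), S/(S\NP)}; S ∉ chart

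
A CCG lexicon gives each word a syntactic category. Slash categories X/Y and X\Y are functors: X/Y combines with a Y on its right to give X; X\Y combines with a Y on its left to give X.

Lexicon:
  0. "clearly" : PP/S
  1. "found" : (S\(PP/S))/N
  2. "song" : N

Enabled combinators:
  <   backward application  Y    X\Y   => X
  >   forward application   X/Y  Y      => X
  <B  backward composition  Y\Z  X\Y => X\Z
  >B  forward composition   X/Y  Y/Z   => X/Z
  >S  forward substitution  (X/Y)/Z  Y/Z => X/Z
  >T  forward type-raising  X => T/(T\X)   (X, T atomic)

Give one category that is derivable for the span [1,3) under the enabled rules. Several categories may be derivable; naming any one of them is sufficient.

S\(PP/S)

[0,3] S   <
  [0,1] "clearly" : PP/S
  [1,3] S\(PP/S)   >
    [1,2] "found" : (S\(PP/S))/N
    [2,3] "song" : N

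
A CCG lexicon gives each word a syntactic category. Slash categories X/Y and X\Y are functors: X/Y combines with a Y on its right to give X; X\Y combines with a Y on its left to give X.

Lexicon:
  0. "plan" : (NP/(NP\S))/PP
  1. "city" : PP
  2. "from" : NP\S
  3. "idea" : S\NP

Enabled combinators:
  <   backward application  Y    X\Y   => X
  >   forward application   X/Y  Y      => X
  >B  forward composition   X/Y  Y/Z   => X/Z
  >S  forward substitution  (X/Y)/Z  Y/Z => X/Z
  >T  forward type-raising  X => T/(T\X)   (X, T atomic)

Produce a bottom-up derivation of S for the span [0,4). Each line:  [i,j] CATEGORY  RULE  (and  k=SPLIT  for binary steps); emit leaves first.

[0,1] (NP/(NP\S))/PP  lex  "plan"
[1,2] PP  lex  "city"
[0,2] NP/(NP\S)  >  k=1
[2,3] NP\S  lex  "from"
[0,3] NP  >  k=2
[3,4] S\NP  lex  "idea"
[0,4] S  <  k=3

[0,4] S   <
  [0,3] NP   >
    [0,2] NP/(NP\S)   >
      [0,1] "plan" : (NP/(NP\S))/PP
      [1,2] "city" : PP
    [2,3] "from" : NP\S
  [3,4] "idea" : S\NP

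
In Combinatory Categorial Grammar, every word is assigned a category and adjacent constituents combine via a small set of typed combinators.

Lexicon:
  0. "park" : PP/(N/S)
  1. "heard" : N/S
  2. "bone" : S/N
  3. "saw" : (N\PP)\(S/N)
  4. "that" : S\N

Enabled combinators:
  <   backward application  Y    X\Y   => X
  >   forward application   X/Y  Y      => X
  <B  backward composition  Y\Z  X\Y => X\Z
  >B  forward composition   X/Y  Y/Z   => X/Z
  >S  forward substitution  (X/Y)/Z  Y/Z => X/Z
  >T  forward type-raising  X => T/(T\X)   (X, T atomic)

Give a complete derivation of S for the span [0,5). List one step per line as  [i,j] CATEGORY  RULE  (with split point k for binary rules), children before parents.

[0,1] PP/(N/S)  lex  "park"
[1,2] N/S  lex  "heard"
[0,2] PP  >  k=1
[2,3] S/N  lex  "bone"
[3,4] (N\PP)\(S/N)  lex  "saw"
[2,4] N\PP  <  k=3
[0,4] N  <  k=2
[4,5] S\N  lex  "that"
[0,5] S  <  k=4

[0,5] S   <
  [0,4] N   <
    [0,2] PP   >
      [0,1] "park" : PP/(N/S)
      [1,2] "heard" : N/S
    [2,4] N\PP   <
      [2,3] "bone" : S/N
      [3,4] "saw" : (N\PP)\(S/N)
  [4,5] "that" : S\N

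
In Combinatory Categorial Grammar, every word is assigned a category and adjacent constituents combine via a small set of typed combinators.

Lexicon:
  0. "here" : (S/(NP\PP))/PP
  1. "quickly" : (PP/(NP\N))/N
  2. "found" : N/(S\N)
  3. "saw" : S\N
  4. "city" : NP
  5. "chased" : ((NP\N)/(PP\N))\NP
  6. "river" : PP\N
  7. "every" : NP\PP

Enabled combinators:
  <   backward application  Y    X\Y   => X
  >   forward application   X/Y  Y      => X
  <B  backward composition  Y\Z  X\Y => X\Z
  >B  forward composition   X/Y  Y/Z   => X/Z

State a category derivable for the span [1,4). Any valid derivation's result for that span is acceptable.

PP/(NP\N)

[0,8] S   >
  [0,7] S/(NP\PP)   >
    [0,1] "here" : (S/(NP\PP))/PP
    [1,7] PP   >
      [1,4] PP/(NP\N)   >
        [1,2] "quickly" : (PP/(NP\N))/N
        [2,4] N   >
          [2,3] "found" : N/(S\N)
          [3,4] "saw" : S\N
      [4,7] NP\N   >
        [4,6] (NP\N)/(PP\N)   <
          [4,5] "city" : NP
          [5,6] "chased" : ((NP\N)/(PP\N))\NP
        [6,7] "river" : PP\N
  [7,8] "every" : NP\PP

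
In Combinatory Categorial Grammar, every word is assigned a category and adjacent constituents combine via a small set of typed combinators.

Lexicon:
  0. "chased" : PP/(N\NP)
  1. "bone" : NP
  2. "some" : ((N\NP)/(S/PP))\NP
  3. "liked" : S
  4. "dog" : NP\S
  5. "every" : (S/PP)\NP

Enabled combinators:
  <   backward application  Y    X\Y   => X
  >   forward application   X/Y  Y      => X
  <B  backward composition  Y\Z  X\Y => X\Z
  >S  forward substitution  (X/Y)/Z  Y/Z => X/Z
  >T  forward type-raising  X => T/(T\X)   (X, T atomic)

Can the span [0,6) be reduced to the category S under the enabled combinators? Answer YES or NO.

PP/(N\NP) NP ((N\NP)/(S/PP))\NP S NP\S (S/PP)\NP
CKY chart[0,6] = {N/(N\PP), NP/(NP\PP), PP, PP/(PP\PP), S/(S\PP)}; S ∉ chart

NO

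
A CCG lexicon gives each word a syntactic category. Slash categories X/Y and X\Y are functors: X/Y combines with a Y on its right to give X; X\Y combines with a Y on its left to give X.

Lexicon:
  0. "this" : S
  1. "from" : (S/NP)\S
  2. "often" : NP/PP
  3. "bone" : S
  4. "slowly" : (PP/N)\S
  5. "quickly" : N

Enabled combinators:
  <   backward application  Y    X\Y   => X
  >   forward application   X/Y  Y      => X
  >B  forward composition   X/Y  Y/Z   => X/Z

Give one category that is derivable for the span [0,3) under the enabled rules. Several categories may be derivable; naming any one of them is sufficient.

[0,6] S   >
  [0,3] S/PP   >B
    [0,2] S/NP   <
      [0,1] "this" : S
      [1,2] "from" : (S/NP)\S
    [2,3] "often" : NP/PP
  [3,6] PP   >
    [3,5] PP/N   <
      [3,4] "bone" : S
      [4,5] "slowly" : (PP/N)\S
    [5,6] "quickly" : N

S/PP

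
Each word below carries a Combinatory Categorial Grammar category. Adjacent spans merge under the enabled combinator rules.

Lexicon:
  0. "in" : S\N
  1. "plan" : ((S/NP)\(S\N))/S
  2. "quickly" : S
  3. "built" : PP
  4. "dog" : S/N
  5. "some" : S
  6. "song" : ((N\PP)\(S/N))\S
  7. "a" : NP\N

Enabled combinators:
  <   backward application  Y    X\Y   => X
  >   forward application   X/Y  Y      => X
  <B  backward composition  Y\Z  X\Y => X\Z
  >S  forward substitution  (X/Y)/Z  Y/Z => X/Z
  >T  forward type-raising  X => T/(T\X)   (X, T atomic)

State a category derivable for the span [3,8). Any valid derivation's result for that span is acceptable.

NP

[0,8] S   >
  [0,3] S/NP   <
    [0,1] "in" : S\N
    [1,3] (S/NP)\(S\N)   >
      [1,2] "plan" : ((S/NP)\(S\N))/S
      [2,3] "quickly" : S
  [3,8] NP   <
    [3,4] "built" : PP
    [4,8] NP\PP   <B
      [4,7] N\PP   <
        [4,5] "dog" : S/N
        [5,7] (N\PP)\(S/N)   <
          [5,6] "some" : S
          [6,7] "song" : ((N\PP)\(S/N))\S
      [7,8] "a" : NP\N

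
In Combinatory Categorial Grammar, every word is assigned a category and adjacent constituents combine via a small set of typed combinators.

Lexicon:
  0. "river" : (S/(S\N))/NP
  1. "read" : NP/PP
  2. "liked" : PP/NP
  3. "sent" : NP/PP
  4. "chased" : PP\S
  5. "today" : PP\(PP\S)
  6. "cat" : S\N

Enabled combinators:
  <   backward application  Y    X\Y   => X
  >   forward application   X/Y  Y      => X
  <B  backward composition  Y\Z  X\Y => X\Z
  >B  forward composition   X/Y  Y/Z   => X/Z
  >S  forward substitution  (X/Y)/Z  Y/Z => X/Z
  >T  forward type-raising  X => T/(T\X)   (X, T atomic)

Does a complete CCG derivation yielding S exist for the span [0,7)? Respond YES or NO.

YES

[0,7] S   >
  [0,6] S/(S\N)   >
    [0,1] "river" : (S/(S\N))/NP
    [1,6] NP   >
      [1,4] NP/PP   >B
        [1,2] "read" : NP/PP
        [2,4] PP/PP   >B
          [2,3] "liked" : PP/NP
          [3,4] "sent" : NP/PP
      [4,6] PP   <
        [4,5] "chased" : PP\S
        [5,6] "today" : PP\(PP\S)
  [6,7] "cat" : S\N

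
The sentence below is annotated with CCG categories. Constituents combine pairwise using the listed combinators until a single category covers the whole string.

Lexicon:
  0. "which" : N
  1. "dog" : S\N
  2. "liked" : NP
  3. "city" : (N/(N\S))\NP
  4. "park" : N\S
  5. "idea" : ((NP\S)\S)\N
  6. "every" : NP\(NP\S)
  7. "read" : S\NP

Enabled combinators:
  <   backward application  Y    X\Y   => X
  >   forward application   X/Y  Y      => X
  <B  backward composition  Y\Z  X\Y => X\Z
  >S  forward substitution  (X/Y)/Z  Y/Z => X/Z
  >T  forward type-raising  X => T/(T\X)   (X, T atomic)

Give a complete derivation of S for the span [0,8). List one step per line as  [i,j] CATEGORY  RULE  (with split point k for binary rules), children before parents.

[0,1] N  lex  "which"
[0,1] S/(S\N)  >T
[1,2] S\N  lex  "dog"
[0,2] S  >  k=1
[2,3] NP  lex  "liked"
[3,4] (N/(N\S))\NP  lex  "city"
[2,4] N/(N\S)  <  k=3
[4,5] N\S  lex  "park"
[2,5] N  >  k=4
[5,6] ((NP\S)\S)\N  lex  "idea"
[2,6] (NP\S)\S  <  k=5
[0,6] NP\S  <  k=2
[6,7] NP\(NP\S)  lex  "every"
[0,7] NP  <  k=6
[7,8] S\NP  lex  "read"
[0,8] S  <  k=7

[0,8] S   <
  [0,7] NP   <
    [0,6] NP\S   <
      [0,2] S   >
        [0,1] S/(S\N)   >T
          [0,1] "which" : N
        [1,2] "dog" : S\N
      [2,6] (NP\S)\S   <
        [2,5] N   >
          [2,4] N/(N\S)   <
            [2,3] "liked" : NP
            [3,4] "city" : (N/(N\S))\NP
          [4,5] "park" : N\S
        [5,6] "idea" : ((NP\S)\S)\N
    [6,7] "every" : NP\(NP\S)
  [7,8] "read" : S\NP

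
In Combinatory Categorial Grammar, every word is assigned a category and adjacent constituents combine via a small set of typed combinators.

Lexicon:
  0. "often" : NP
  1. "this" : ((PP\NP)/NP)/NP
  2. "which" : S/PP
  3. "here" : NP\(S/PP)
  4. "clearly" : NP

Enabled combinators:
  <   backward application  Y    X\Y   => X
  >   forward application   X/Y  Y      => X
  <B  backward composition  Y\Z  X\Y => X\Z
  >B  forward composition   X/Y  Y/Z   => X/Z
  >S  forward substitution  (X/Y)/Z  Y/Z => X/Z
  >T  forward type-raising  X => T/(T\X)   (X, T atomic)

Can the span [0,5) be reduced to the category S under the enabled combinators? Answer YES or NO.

NP ((PP\NP)/NP)/NP S/PP NP\(S/PP) NP
CKY chart[0,5] = {N/(N\PP), NP/(NP\PP), PP, PP/(NP\NP), PP/(PP\PP), S/(S\PP)}; S ∉ chart

NO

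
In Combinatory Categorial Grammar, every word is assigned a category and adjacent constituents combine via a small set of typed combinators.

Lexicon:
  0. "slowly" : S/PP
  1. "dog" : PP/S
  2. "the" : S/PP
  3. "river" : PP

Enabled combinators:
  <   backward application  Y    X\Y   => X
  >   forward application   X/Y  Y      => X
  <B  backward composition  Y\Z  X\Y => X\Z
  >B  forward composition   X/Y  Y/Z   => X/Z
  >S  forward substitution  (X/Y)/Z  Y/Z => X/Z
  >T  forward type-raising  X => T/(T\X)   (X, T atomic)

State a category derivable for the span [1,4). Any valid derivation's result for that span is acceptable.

[0,4] S   >
  [0,1] "slowly" : S/PP
  [1,4] PP   >
    [1,2] "dog" : PP/S
    [2,4] S   >
      [2,3] "the" : S/PP
      [3,4] "river" : PP

PP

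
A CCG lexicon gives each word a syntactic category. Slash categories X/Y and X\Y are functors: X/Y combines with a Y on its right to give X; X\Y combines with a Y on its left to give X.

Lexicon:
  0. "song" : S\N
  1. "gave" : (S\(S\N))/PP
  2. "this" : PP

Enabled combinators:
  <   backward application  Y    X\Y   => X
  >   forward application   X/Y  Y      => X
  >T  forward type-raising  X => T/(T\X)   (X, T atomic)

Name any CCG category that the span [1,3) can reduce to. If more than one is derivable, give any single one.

[0,3] S   <
  [0,1] "song" : S\N
  [1,3] S\(S\N)   >
    [1,2] "gave" : (S\(S\N))/PP
    [2,3] "this" : PP

S\(S\N)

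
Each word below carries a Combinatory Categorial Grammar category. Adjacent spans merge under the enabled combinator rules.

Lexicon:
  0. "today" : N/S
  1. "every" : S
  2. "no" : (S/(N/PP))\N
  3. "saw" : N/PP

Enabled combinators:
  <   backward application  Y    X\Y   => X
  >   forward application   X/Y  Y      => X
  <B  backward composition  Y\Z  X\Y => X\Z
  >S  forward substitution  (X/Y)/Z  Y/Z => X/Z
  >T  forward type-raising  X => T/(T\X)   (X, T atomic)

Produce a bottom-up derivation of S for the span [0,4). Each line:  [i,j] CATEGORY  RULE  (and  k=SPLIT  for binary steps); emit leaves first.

[0,1] N/S  lex  "today"
[1,2] S  lex  "every"
[0,2] N  >  k=1
[2,3] (S/(N/PP))\N  lex  "no"
[0,3] S/(N/PP)  <  k=2
[3,4] N/PP  lex  "saw"
[0,4] S  >  k=3

[0,4] S   >
  [0,3] S/(N/PP)   <
    [0,2] N   >
      [0,1] "today" : N/S
      [1,2] "every" : S
    [2,3] "no" : (S/(N/PP))\N
  [3,4] "saw" : N/PP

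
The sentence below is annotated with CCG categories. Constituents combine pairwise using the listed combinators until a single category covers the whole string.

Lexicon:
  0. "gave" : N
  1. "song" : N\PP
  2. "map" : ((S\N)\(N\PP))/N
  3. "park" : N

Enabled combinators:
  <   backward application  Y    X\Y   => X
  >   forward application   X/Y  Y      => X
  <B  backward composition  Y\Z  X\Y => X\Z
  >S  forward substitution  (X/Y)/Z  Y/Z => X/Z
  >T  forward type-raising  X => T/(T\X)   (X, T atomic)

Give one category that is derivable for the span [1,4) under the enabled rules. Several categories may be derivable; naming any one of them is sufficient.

S\N

[0,4] S   >
  [0,1] S/(S\N)   >T
    [0,1] "gave" : N
  [1,4] S\N   <
    [1,2] "song" : N\PP
    [2,4] (S\N)\(N\PP)   >
      [2,3] "map" : ((S\N)\(N\PP))/N
      [3,4] "park" : N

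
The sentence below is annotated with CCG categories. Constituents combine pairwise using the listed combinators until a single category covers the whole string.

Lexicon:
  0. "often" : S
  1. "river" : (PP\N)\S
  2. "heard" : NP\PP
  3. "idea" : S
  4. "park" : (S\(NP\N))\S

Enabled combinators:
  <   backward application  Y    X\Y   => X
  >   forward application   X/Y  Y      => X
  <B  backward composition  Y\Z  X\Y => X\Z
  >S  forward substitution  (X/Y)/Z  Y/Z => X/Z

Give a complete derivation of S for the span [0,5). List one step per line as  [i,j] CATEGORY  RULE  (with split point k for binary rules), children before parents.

[0,1] S  lex  "often"
[1,2] (PP\N)\S  lex  "river"
[0,2] PP\N  <  k=1
[2,3] NP\PP  lex  "heard"
[0,3] NP\N  <B  k=2
[3,4] S  lex  "idea"
[4,5] (S\(NP\N))\S  lex  "park"
[3,5] S\(NP\N)  <  k=4
[0,5] S  <  k=3

[0,5] S   <
  [0,3] NP\N   <B
    [0,2] PP\N   <
      [0,1] "often" : S
      [1,2] "river" : (PP\N)\S
    [2,3] "heard" : NP\PP
  [3,5] S\(NP\N)   <
    [3,4] "idea" : S
    [4,5] "park" : (S\(NP\N))\S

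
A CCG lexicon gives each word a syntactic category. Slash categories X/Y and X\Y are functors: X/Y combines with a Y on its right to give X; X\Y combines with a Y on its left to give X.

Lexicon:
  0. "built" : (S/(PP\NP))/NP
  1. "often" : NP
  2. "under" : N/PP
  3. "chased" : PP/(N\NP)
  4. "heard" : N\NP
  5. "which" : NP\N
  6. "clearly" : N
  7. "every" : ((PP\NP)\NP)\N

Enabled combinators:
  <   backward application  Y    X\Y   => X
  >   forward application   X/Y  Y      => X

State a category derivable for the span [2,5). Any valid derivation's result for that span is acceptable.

N

[0,8] S   >
  [0,2] S/(PP\NP)   >
    [0,1] "built" : (S/(PP\NP))/NP
    [1,2] "often" : NP
  [2,8] PP\NP   <
    [2,6] NP   <
      [2,5] N   >
        [2,3] "under" : N/PP
        [3,5] PP   >
          [3,4] "chased" : PP/(N\NP)
          [4,5] "heard" : N\NP
      [5,6] "which" : NP\N
    [6,8] (PP\NP)\NP   <
      [6,7] "clearly" : N
      [7,8] "every" : ((PP\NP)\NP)\N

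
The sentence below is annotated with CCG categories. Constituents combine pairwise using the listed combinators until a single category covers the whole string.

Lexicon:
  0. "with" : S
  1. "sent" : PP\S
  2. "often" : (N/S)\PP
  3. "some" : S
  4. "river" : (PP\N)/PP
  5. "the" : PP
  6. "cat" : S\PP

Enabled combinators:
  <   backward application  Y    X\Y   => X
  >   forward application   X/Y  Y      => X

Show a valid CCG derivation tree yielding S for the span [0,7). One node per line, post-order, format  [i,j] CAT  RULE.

[0,7] S   <
  [0,6] PP   <
    [0,4] N   >
      [0,3] N/S   <
        [0,2] PP   <
          [0,1] "with" : S
          [1,2] "sent" : PP\S
        [2,3] "often" : (N/S)\PP
      [3,4] "some" : S
    [4,6] PP\N   >
      [4,5] "river" : (PP\N)/PP
      [5,6] "the" : PP
  [6,7] "cat" : S\PP

[0,1] S  lex  "with"
[1,2] PP\S  lex  "sent"
[0,2] PP  <  k=1
[2,3] (N/S)\PP  lex  "often"
[0,3] N/S  <  k=2
[3,4] S  lex  "some"
[0,4] N  >  k=3
[4,5] (PP\N)/PP  lex  "river"
[5,6] PP  lex  "the"
[4,6] PP\N  >  k=5
[0,6] PP  <  k=4
[6,7] S\PP  lex  "cat"
[0,7] S  <  k=6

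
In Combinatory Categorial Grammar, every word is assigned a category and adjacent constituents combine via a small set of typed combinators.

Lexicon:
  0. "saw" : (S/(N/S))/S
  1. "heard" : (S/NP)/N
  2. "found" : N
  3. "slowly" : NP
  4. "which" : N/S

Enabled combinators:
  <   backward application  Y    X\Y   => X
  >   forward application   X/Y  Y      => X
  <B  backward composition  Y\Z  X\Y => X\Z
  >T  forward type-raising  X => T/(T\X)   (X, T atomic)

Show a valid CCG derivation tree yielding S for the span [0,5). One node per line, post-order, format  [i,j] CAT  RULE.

[0,1] (S/(N/S))/S  lex  "saw"
[1,2] (S/NP)/N  lex  "heard"
[2,3] N  lex  "found"
[1,3] S/NP  >  k=2
[3,4] NP  lex  "slowly"
[1,4] S  >  k=3
[0,4] S/(N/S)  >  k=1
[4,5] N/S  lex  "which"
[0,5] S  >  k=4

[0,5] S   >
  [0,4] S/(N/S)   >
    [0,1] "saw" : (S/(N/S))/S
    [1,4] S   >
      [1,3] S/NP   >
        [1,2] "heard" : (S/NP)/N
        [2,3] "found" : N
      [3,4] "slowly" : NP
  [4,5] "which" : N/S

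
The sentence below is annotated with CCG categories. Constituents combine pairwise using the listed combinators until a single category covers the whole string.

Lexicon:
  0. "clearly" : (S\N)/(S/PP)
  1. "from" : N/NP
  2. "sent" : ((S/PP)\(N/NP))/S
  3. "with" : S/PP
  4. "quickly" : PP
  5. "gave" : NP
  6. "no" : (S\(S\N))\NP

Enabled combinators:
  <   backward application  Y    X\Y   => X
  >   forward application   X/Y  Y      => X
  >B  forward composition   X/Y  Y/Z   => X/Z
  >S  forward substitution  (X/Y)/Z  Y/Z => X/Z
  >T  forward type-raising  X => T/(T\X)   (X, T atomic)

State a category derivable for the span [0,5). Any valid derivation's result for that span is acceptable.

S\N

[0,7] S   <
  [0,5] S\N   >
    [0,1] "clearly" : (S\N)/(S/PP)
    [1,5] S/PP   <
      [1,2] "from" : N/NP
      [2,5] (S/PP)\(N/NP)   >
        [2,3] "sent" : ((S/PP)\(N/NP))/S
        [3,5] S   >
          [3,4] "with" : S/PP
          [4,5] "quickly" : PP
  [5,7] S\(S\N)   <
    [5,6] "gave" : NP
    [6,7] "no" : (S\(S\N))\NP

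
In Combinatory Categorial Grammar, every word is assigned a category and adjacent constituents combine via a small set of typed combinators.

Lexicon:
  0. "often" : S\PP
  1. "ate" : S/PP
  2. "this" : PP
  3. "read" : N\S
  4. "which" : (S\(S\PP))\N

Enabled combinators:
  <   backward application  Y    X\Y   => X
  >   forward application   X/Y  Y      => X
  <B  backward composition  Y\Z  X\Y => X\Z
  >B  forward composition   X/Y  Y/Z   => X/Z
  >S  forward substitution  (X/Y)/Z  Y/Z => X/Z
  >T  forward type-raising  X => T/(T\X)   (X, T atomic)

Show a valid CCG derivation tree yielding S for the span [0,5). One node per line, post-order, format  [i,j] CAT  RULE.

[0,1] S\PP  lex  "often"
[1,2] S/PP  lex  "ate"
[2,3] PP  lex  "this"
[1,3] S  >  k=2
[3,4] N\S  lex  "read"
[1,4] N  <  k=3
[4,5] (S\(S\PP))\N  lex  "which"
[1,5] S\(S\PP)  <  k=4
[0,5] S  <  k=1

[0,5] S   <
  [0,1] "often" : S\PP
  [1,5] S\(S\PP)   <
    [1,4] N   <
      [1,3] S   >
        [1,2] "ate" : S/PP
        [2,3] "this" : PP
      [3,4] "read" : N\S
    [4,5] "which" : (S\(S\PP))\N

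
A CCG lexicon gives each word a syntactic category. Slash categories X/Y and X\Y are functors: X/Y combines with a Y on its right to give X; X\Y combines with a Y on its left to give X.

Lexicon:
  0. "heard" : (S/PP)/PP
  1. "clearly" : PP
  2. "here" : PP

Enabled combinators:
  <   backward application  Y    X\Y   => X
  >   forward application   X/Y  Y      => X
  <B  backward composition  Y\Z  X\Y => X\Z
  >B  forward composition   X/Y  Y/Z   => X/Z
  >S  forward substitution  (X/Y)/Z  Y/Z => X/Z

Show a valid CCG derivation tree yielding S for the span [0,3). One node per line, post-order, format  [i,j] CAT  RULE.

[0,3] S   >
  [0,2] S/PP   >
    [0,1] "heard" : (S/PP)/PP
    [1,2] "clearly" : PP
  [2,3] "here" : PP

[0,1] (S/PP)/PP  lex  "heard"
[1,2] PP  lex  "clearly"
[0,2] S/PP  >  k=1
[2,3] PP  lex  "here"
[0,3] S  >  k=2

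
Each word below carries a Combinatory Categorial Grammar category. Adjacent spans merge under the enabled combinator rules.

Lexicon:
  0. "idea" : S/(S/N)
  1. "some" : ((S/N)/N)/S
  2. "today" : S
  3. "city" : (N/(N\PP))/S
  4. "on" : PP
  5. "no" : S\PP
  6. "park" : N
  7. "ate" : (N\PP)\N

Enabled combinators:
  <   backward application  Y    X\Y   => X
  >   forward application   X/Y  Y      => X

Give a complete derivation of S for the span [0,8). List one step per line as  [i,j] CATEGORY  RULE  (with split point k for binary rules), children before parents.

[0,8] S   >
  [0,1] "idea" : S/(S/N)
  [1,8] S/N   >
    [1,3] (S/N)/N   >
      [1,2] "some" : ((S/N)/N)/S
      [2,3] "today" : S
    [3,8] N   >
      [3,6] N/(N\PP)   >
        [3,4] "city" : (N/(N\PP))/S
        [4,6] S   <
          [4,5] "on" : PP
          [5,6] "no" : S\PP
      [6,8] N\PP   <
        [6,7] "park" : N
        [7,8] "ate" : (N\PP)\N

[0,1] S/(S/N)  lex  "idea"
[1,2] ((S/N)/N)/S  lex  "some"
[2,3] S  lex  "today"
[1,3] (S/N)/N  >  k=2
[3,4] (N/(N\PP))/S  lex  "city"
[4,5] PP  lex  "on"
[5,6] S\PP  lex  "no"
[4,6] S  <  k=5
[3,6] N/(N\PP)  >  k=4
[6,7] N  lex  "park"
[7,8] (N\PP)\N  lex  "ate"
[6,8] N\PP  <  k=7
[3,8] N  >  k=6
[1,8] S/N  >  k=3
[0,8] S  >  k=1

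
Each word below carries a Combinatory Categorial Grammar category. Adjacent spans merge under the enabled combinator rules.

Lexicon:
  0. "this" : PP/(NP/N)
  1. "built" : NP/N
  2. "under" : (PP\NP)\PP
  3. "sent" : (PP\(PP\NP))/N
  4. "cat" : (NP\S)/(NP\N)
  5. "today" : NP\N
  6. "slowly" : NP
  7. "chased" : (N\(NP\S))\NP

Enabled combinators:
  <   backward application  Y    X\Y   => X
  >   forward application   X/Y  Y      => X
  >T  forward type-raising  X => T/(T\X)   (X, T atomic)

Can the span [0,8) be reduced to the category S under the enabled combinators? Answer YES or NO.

PP/(NP/N) NP/N (PP\NP)\PP (PP\(PP\NP))/N (NP\S)/(NP\N) NP\N NP (N\(NP\S))\NP
CKY chart[0,8] = {N/(N\PP), NP/(NP\PP), PP, PP/(PP\PP), S/(S\PP)}; S ∉ chart

NO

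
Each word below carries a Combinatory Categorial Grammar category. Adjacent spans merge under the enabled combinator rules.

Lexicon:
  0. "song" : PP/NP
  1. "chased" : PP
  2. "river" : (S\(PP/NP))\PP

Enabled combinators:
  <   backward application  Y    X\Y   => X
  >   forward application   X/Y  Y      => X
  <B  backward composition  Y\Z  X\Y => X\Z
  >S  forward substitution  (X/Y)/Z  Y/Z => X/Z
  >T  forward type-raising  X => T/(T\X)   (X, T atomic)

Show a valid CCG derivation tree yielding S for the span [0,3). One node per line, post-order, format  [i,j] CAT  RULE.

[0,1] PP/NP  lex  "song"
[1,2] PP  lex  "chased"
[2,3] (S\(PP/NP))\PP  lex  "river"
[1,3] S\(PP/NP)  <  k=2
[0,3] S  <  k=1

[0,3] S   <
  [0,1] "song" : PP/NP
  [1,3] S\(PP/NP)   <
    [1,2] "chased" : PP
    [2,3] "river" : (S\(PP/NP))\PP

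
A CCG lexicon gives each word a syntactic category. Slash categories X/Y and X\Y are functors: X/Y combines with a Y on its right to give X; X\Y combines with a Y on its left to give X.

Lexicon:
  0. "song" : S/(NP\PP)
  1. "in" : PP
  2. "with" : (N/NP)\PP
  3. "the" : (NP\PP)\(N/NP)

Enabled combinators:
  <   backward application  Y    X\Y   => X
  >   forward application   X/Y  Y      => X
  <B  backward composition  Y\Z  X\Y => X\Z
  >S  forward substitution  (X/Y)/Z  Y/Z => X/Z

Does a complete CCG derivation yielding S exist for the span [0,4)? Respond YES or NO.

YES

[0,4] S   >
  [0,1] "song" : S/(NP\PP)
  [1,4] NP\PP   <
    [1,3] N/NP   <
      [1,2] "in" : PP
      [2,3] "with" : (N/NP)\PP
    [3,4] "the" : (NP\PP)\(N/NP)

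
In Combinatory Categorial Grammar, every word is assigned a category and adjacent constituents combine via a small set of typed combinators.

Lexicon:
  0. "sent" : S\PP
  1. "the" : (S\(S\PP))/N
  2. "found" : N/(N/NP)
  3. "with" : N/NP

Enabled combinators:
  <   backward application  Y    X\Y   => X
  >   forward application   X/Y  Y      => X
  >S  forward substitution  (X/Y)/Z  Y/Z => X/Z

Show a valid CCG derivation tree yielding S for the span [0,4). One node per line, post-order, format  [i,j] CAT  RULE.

[0,1] S\PP  lex  "sent"
[1,2] (S\(S\PP))/N  lex  "the"
[2,3] N/(N/NP)  lex  "found"
[3,4] N/NP  lex  "with"
[2,4] N  >  k=3
[1,4] S\(S\PP)  >  k=2
[0,4] S  <  k=1

[0,4] S   <
  [0,1] "sent" : S\PP
  [1,4] S\(S\PP)   >
    [1,2] "the" : (S\(S\PP))/N
    [2,4] N   >
      [2,3] "found" : N/(N/NP)
      [3,4] "with" : N/NP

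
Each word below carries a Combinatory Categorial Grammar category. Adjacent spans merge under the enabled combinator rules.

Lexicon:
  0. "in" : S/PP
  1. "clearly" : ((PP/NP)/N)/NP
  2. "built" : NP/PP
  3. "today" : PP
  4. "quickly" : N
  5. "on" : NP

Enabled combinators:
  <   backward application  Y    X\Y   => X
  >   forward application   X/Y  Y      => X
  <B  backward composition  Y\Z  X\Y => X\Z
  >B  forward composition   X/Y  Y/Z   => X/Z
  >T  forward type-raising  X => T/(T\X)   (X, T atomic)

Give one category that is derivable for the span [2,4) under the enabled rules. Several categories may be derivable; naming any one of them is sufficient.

[0,6] S   >
  [0,1] "in" : S/PP
  [1,6] PP   >
    [1,5] PP/NP   >
      [1,4] (PP/NP)/N   >
        [1,2] "clearly" : ((PP/NP)/N)/NP
        [2,4] NP   >
          [2,3] "built" : NP/PP
          [3,4] "today" : PP
      [4,5] "quickly" : N
    [5,6] "on" : NP

NP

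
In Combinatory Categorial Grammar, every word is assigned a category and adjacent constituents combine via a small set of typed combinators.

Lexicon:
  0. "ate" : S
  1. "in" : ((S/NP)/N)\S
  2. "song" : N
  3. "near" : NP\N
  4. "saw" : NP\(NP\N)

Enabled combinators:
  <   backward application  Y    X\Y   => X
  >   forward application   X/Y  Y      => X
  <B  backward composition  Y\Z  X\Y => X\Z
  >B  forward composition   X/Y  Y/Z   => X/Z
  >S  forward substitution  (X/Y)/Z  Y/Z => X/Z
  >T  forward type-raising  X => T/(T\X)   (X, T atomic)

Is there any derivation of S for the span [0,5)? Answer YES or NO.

[0,5] S   >
  [0,3] S/NP   >
    [0,2] (S/NP)/N   <
      [0,1] "ate" : S
      [1,2] "in" : ((S/NP)/N)\S
    [2,3] "song" : N
  [3,5] NP   <
    [3,4] "near" : NP\N
    [4,5] "saw" : NP\(NP\N)

YES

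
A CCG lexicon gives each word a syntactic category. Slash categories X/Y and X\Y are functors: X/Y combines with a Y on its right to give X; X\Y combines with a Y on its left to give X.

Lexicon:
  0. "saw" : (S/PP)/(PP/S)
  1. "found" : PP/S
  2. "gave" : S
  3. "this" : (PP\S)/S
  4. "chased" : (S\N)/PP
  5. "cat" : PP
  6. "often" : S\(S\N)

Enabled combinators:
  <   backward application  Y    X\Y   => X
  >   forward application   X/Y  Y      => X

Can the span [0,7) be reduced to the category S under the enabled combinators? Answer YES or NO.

[0,7] S   >
  [0,2] S/PP   >
    [0,1] "saw" : (S/PP)/(PP/S)
    [1,2] "found" : PP/S
  [2,7] PP   <
    [2,3] "gave" : S
    [3,7] PP\S   >
      [3,4] "this" : (PP\S)/S
      [4,7] S   <
        [4,6] S\N   >
          [4,5] "chased" : (S\N)/PP
          [5,6] "cat" : PP
        [6,7] "often" : S\(S\N)

YES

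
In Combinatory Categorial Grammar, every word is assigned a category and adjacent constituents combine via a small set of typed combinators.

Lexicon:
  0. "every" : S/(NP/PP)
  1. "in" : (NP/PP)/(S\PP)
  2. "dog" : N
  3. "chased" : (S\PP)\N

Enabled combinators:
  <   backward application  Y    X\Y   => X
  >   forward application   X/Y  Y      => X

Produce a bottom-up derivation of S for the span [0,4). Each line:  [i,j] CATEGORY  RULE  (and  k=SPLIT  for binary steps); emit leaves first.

[0,4] S   >
  [0,1] "every" : S/(NP/PP)
  [1,4] NP/PP   >
    [1,2] "in" : (NP/PP)/(S\PP)
    [2,4] S\PP   <
      [2,3] "dog" : N
      [3,4] "chased" : (S\PP)\N

[0,1] S/(NP/PP)  lex  "every"
[1,2] (NP/PP)/(S\PP)  lex  "in"
[2,3] N  lex  "dog"
[3,4] (S\PP)\N  lex  "chased"
[2,4] S\PP  <  k=3
[1,4] NP/PP  >  k=2
[0,4] S  >  k=1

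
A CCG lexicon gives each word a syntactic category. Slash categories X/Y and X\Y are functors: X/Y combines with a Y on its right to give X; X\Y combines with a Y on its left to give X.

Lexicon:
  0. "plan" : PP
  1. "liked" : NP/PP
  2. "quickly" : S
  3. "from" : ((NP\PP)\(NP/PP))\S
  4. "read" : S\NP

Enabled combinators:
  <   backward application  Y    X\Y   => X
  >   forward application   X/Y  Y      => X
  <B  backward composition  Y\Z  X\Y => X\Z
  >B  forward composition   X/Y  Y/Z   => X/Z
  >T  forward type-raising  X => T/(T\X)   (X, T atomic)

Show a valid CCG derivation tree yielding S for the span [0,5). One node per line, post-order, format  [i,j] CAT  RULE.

[0,5] S   <
  [0,4] NP   <
    [0,1] "plan" : PP
    [1,4] NP\PP   <
      [1,2] "liked" : NP/PP
      [2,4] (NP\PP)\(NP/PP)   <
        [2,3] "quickly" : S
        [3,4] "from" : ((NP\PP)\(NP/PP))\S
  [4,5] "read" : S\NP

[0,1] PP  lex  "plan"
[1,2] NP/PP  lex  "liked"
[2,3] S  lex  "quickly"
[3,4] ((NP\PP)\(NP/PP))\S  lex  "from"
[2,4] (NP\PP)\(NP/PP)  <  k=3
[1,4] NP\PP  <  k=2
[0,4] NP  <  k=1
[4,5] S\NP  lex  "read"
[0,5] S  <  k=4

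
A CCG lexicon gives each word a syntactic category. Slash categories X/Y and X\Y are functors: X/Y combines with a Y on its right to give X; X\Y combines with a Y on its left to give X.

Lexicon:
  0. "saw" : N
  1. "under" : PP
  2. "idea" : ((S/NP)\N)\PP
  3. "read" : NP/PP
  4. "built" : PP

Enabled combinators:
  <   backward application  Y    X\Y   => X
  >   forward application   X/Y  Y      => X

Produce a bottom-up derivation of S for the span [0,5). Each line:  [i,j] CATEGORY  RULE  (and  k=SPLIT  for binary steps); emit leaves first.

[0,5] S   >
  [0,3] S/NP   <
    [0,1] "saw" : N
    [1,3] (S/NP)\N   <
      [1,2] "under" : PP
      [2,3] "idea" : ((S/NP)\N)\PP
  [3,5] NP   >
    [3,4] "read" : NP/PP
    [4,5] "built" : PP

[0,1] N  lex  "saw"
[1,2] PP  lex  "under"
[2,3] ((S/NP)\N)\PP  lex  "idea"
[1,3] (S/NP)\N  <  k=2
[0,3] S/NP  <  k=1
[3,4] NP/PP  lex  "read"
[4,5] PP  lex  "built"
[3,5] NP  >  k=4
[0,5] S  >  k=3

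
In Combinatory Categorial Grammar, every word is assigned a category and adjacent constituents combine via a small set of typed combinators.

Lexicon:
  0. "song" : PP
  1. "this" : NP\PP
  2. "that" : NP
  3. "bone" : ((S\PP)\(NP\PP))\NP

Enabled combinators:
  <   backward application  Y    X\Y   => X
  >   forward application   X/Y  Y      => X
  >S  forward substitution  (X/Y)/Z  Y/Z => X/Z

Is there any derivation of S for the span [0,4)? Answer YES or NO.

[0,4] S   <
  [0,1] "song" : PP
  [1,4] S\PP   <
    [1,2] "this" : NP\PP
    [2,4] (S\PP)\(NP\PP)   <
      [2,3] "that" : NP
      [3,4] "bone" : ((S\PP)\(NP\PP))\NP

YES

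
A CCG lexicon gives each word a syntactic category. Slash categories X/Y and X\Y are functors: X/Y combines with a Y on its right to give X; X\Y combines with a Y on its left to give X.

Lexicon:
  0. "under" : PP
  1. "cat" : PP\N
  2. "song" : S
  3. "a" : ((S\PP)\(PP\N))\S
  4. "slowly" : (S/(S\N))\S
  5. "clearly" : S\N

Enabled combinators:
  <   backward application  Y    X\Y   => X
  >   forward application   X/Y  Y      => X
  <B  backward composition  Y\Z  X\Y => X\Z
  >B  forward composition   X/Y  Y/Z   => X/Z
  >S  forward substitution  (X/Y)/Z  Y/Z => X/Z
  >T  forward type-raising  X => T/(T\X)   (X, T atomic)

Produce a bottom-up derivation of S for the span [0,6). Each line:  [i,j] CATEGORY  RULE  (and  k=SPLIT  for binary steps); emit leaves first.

[0,1] PP  lex  "under"
[0,1] S/(S\PP)  >T
[1,2] PP\N  lex  "cat"
[2,3] S  lex  "song"
[3,4] ((S\PP)\(PP\N))\S  lex  "a"
[2,4] (S\PP)\(PP\N)  <  k=3
[1,4] S\PP  <  k=2
[0,4] S  >  k=1
[4,5] (S/(S\N))\S  lex  "slowly"
[0,5] S/(S\N)  <  k=4
[5,6] S\N  lex  "clearly"
[0,6] S  >  k=5

[0,6] S   >
  [0,5] S/(S\N)   <
    [0,4] S   >
      [0,1] S/(S\PP)   >T
        [0,1] "under" : PP
      [1,4] S\PP   <
        [1,2] "cat" : PP\N
        [2,4] (S\PP)\(PP\N)   <
          [2,3] "song" : S
          [3,4] "a" : ((S\PP)\(PP\N))\S
    [4,5] "slowly" : (S/(S\N))\S
  [5,6] "clearly" : S\N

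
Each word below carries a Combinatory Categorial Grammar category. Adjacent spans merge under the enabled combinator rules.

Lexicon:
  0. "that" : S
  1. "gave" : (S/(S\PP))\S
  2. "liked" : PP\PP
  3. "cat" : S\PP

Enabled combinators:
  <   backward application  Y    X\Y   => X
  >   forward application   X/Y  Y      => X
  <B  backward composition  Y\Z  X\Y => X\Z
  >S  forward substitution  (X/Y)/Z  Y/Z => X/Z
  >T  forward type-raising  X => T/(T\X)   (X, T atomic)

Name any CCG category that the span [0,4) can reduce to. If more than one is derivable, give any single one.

[0,4] S   >
  [0,2] S/(S\PP)   <
    [0,1] "that" : S
    [1,2] "gave" : (S/(S\PP))\S
  [2,4] S\PP   <B
    [2,3] "liked" : PP\PP
    [3,4] "cat" : S\PP

S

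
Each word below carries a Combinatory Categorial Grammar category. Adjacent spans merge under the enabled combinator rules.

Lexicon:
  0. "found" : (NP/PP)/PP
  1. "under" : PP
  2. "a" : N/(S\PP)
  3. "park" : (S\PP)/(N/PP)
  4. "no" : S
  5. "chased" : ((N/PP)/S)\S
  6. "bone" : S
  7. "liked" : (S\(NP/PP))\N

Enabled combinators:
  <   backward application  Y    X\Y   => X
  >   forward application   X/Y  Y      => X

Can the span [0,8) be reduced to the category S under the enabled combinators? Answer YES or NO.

[0,8] S   <
  [0,2] NP/PP   >
    [0,1] "found" : (NP/PP)/PP
    [1,2] "under" : PP
  [2,8] S\(NP/PP)   <
    [2,7] N   >
      [2,3] "a" : N/(S\PP)
      [3,7] S\PP   >
        [3,4] "park" : (S\PP)/(N/PP)
        [4,7] N/PP   >
          [4,6] (N/PP)/S   <
            [4,5] "no" : S
            [5,6] "chased" : ((N/PP)/S)\S
          [6,7] "bone" : S
    [7,8] "liked" : (S\(NP/PP))\N

YES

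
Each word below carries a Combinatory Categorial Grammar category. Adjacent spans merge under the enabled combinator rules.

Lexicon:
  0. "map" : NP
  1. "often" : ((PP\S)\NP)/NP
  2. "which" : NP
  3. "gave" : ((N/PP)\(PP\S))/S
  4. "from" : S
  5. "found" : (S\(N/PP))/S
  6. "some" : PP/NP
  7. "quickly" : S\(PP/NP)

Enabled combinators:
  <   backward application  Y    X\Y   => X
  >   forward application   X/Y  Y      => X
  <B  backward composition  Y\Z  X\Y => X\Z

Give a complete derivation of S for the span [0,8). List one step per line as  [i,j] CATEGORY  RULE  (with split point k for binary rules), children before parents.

[0,8] S   <
  [0,5] N/PP   <
    [0,3] PP\S   <
      [0,1] "map" : NP
      [1,3] (PP\S)\NP   >
        [1,2] "often" : ((PP\S)\NP)/NP
        [2,3] "which" : NP
    [3,5] (N/PP)\(PP\S)   >
      [3,4] "gave" : ((N/PP)\(PP\S))/S
      [4,5] "from" : S
  [5,8] S\(N/PP)   >
    [5,6] "found" : (S\(N/PP))/S
    [6,8] S   <
      [6,7] "some" : PP/NP
      [7,8] "quickly" : S\(PP/NP)

[0,1] NP  lex  "map"
[1,2] ((PP\S)\NP)/NP  lex  "often"
[2,3] NP  lex  "which"
[1,3] (PP\S)\NP  >  k=2
[0,3] PP\S  <  k=1
[3,4] ((N/PP)\(PP\S))/S  lex  "gave"
[4,5] S  lex  "from"
[3,5] (N/PP)\(PP\S)  >  k=4
[0,5] N/PP  <  k=3
[5,6] (S\(N/PP))/S  lex  "found"
[6,7] PP/NP  lex  "some"
[7,8] S\(PP/NP)  lex  "quickly"
[6,8] S  <  k=7
[5,8] S\(N/PP)  >  k=6
[0,8] S  <  k=5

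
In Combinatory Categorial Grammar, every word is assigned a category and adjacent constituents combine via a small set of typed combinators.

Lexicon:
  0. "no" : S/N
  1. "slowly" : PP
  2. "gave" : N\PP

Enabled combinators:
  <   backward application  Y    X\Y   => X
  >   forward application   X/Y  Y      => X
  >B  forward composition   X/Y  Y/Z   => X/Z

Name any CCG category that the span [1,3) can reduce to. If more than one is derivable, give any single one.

N

[0,3] S   >
  [0,1] "no" : S/N
  [1,3] N   <
    [1,2] "slowly" : PP
    [2,3] "gave" : N\PP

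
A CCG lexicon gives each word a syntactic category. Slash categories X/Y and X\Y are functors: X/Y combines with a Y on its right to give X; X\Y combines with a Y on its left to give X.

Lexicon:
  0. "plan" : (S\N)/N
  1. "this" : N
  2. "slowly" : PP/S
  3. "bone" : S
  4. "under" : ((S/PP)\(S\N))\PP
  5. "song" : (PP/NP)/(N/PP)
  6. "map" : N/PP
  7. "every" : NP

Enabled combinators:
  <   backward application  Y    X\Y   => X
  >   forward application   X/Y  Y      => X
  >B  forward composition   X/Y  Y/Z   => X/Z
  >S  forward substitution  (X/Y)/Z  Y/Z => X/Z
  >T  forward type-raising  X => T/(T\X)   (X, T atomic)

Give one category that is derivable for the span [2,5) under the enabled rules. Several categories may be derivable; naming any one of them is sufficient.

[0,8] S   >
  [0,5] S/PP   <
    [0,2] S\N   >
      [0,1] "plan" : (S\N)/N
      [1,2] "this" : N
    [2,5] (S/PP)\(S\N)   <
      [2,4] PP   >
        [2,3] "slowly" : PP/S
        [3,4] "bone" : S
      [4,5] "under" : ((S/PP)\(S\N))\PP
  [5,8] PP   >
    [5,7] PP/NP   >
      [5,6] "song" : (PP/NP)/(N/PP)
      [6,7] "map" : N/PP
    [7,8] "every" : NP

(S/PP)\(S\N)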